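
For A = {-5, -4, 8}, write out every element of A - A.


A - A = {a - a' : a, a' ∈ A}.
Compute a - a' for each ordered pair (a, a'):
a = -5: -5--5=0, -5--4=-1, -5-8=-13
a = -4: -4--5=1, -4--4=0, -4-8=-12
a = 8: 8--5=13, 8--4=12, 8-8=0
Collecting distinct values (and noting 0 appears from a-a):
A - A = {-13, -12, -1, 0, 1, 12, 13}
|A - A| = 7

A - A = {-13, -12, -1, 0, 1, 12, 13}


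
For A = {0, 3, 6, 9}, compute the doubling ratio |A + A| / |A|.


|A| = 4.
Compute A + A by enumerating all 16 pairs.
A + A = {0, 3, 6, 9, 12, 15, 18}, so |A + A| = 7.
K = |A + A| / |A| = 7/4 (already in lowest terms) ≈ 1.7500.
Reference: AP of size 4 gives K = 7/4 ≈ 1.7500; a fully generic set of size 4 gives K ≈ 2.5000.

|A| = 4, |A + A| = 7, K = 7/4.


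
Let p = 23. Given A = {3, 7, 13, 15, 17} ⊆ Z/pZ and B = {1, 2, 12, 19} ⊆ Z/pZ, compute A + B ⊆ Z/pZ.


Work in Z/23Z: reduce every sum a + b modulo 23.
Enumerate all 20 pairs:
a = 3: 3+1=4, 3+2=5, 3+12=15, 3+19=22
a = 7: 7+1=8, 7+2=9, 7+12=19, 7+19=3
a = 13: 13+1=14, 13+2=15, 13+12=2, 13+19=9
a = 15: 15+1=16, 15+2=17, 15+12=4, 15+19=11
a = 17: 17+1=18, 17+2=19, 17+12=6, 17+19=13
Distinct residues collected: {2, 3, 4, 5, 6, 8, 9, 11, 13, 14, 15, 16, 17, 18, 19, 22}
|A + B| = 16 (out of 23 total residues).

A + B = {2, 3, 4, 5, 6, 8, 9, 11, 13, 14, 15, 16, 17, 18, 19, 22}


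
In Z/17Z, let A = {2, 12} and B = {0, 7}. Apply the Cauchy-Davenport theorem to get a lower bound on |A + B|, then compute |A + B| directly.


Cauchy-Davenport: |A + B| ≥ min(p, |A| + |B| - 1) for A, B nonempty in Z/pZ.
|A| = 2, |B| = 2, p = 17.
CD lower bound = min(17, 2 + 2 - 1) = min(17, 3) = 3.
Compute A + B mod 17 directly:
a = 2: 2+0=2, 2+7=9
a = 12: 12+0=12, 12+7=2
A + B = {2, 9, 12}, so |A + B| = 3.
Verify: 3 ≥ 3? Yes ✓.

CD lower bound = 3, actual |A + B| = 3.


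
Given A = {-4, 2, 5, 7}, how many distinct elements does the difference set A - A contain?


A - A = {a - a' : a, a' ∈ A}; |A| = 4.
Bounds: 2|A|-1 ≤ |A - A| ≤ |A|² - |A| + 1, i.e. 7 ≤ |A - A| ≤ 13.
Note: 0 ∈ A - A always (from a - a). The set is symmetric: if d ∈ A - A then -d ∈ A - A.
Enumerate nonzero differences d = a - a' with a > a' (then include -d):
Positive differences: {2, 3, 5, 6, 9, 11}
Full difference set: {0} ∪ (positive diffs) ∪ (negative diffs).
|A - A| = 1 + 2·6 = 13 (matches direct enumeration: 13).

|A - A| = 13


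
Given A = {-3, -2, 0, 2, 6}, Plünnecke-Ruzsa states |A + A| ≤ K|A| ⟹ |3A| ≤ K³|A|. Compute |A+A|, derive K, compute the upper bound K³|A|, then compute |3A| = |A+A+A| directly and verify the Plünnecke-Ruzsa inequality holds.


|A| = 5.
Step 1: Compute A + A by enumerating all 25 pairs.
A + A = {-6, -5, -4, -3, -2, -1, 0, 2, 3, 4, 6, 8, 12}, so |A + A| = 13.
Step 2: Doubling constant K = |A + A|/|A| = 13/5 = 13/5 ≈ 2.6000.
Step 3: Plünnecke-Ruzsa gives |3A| ≤ K³·|A| = (2.6000)³ · 5 ≈ 87.8800.
Step 4: Compute 3A = A + A + A directly by enumerating all triples (a,b,c) ∈ A³; |3A| = 22.
Step 5: Check 22 ≤ 87.8800? Yes ✓.

K = 13/5, Plünnecke-Ruzsa bound K³|A| ≈ 87.8800, |3A| = 22, inequality holds.


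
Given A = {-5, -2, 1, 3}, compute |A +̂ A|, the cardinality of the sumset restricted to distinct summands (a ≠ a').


Restricted sumset: A +̂ A = {a + a' : a ∈ A, a' ∈ A, a ≠ a'}.
Equivalently, take A + A and drop any sum 2a that is achievable ONLY as a + a for a ∈ A (i.e. sums representable only with equal summands).
Enumerate pairs (a, a') with a < a' (symmetric, so each unordered pair gives one sum; this covers all a ≠ a'):
  -5 + -2 = -7
  -5 + 1 = -4
  -5 + 3 = -2
  -2 + 1 = -1
  -2 + 3 = 1
  1 + 3 = 4
Collected distinct sums: {-7, -4, -2, -1, 1, 4}
|A +̂ A| = 6
(Reference bound: |A +̂ A| ≥ 2|A| - 3 for |A| ≥ 2, with |A| = 4 giving ≥ 5.)

|A +̂ A| = 6


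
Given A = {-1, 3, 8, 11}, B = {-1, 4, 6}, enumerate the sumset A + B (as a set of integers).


A + B = {a + b : a ∈ A, b ∈ B}.
Enumerate all |A|·|B| = 4·3 = 12 pairs (a, b) and collect distinct sums.
a = -1: -1+-1=-2, -1+4=3, -1+6=5
a = 3: 3+-1=2, 3+4=7, 3+6=9
a = 8: 8+-1=7, 8+4=12, 8+6=14
a = 11: 11+-1=10, 11+4=15, 11+6=17
Collecting distinct sums: A + B = {-2, 2, 3, 5, 7, 9, 10, 12, 14, 15, 17}
|A + B| = 11

A + B = {-2, 2, 3, 5, 7, 9, 10, 12, 14, 15, 17}


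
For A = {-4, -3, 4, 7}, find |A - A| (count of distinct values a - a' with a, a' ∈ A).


A - A = {a - a' : a, a' ∈ A}; |A| = 4.
Bounds: 2|A|-1 ≤ |A - A| ≤ |A|² - |A| + 1, i.e. 7 ≤ |A - A| ≤ 13.
Note: 0 ∈ A - A always (from a - a). The set is symmetric: if d ∈ A - A then -d ∈ A - A.
Enumerate nonzero differences d = a - a' with a > a' (then include -d):
Positive differences: {1, 3, 7, 8, 10, 11}
Full difference set: {0} ∪ (positive diffs) ∪ (negative diffs).
|A - A| = 1 + 2·6 = 13 (matches direct enumeration: 13).

|A - A| = 13


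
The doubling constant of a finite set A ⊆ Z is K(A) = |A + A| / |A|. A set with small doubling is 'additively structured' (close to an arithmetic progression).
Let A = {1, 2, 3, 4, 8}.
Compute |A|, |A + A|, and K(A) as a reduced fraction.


|A| = 5.
Compute A + A by enumerating all 25 pairs.
A + A = {2, 3, 4, 5, 6, 7, 8, 9, 10, 11, 12, 16}, so |A + A| = 12.
K = |A + A| / |A| = 12/5 (already in lowest terms) ≈ 2.4000.
Reference: AP of size 5 gives K = 9/5 ≈ 1.8000; a fully generic set of size 5 gives K ≈ 3.0000.

|A| = 5, |A + A| = 12, K = 12/5.


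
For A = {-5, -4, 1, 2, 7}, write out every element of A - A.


A - A = {a - a' : a, a' ∈ A}.
Compute a - a' for each ordered pair (a, a'):
a = -5: -5--5=0, -5--4=-1, -5-1=-6, -5-2=-7, -5-7=-12
a = -4: -4--5=1, -4--4=0, -4-1=-5, -4-2=-6, -4-7=-11
a = 1: 1--5=6, 1--4=5, 1-1=0, 1-2=-1, 1-7=-6
a = 2: 2--5=7, 2--4=6, 2-1=1, 2-2=0, 2-7=-5
a = 7: 7--5=12, 7--4=11, 7-1=6, 7-2=5, 7-7=0
Collecting distinct values (and noting 0 appears from a-a):
A - A = {-12, -11, -7, -6, -5, -1, 0, 1, 5, 6, 7, 11, 12}
|A - A| = 13

A - A = {-12, -11, -7, -6, -5, -1, 0, 1, 5, 6, 7, 11, 12}


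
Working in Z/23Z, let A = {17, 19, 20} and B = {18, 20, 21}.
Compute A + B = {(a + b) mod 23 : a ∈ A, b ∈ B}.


Work in Z/23Z: reduce every sum a + b modulo 23.
Enumerate all 9 pairs:
a = 17: 17+18=12, 17+20=14, 17+21=15
a = 19: 19+18=14, 19+20=16, 19+21=17
a = 20: 20+18=15, 20+20=17, 20+21=18
Distinct residues collected: {12, 14, 15, 16, 17, 18}
|A + B| = 6 (out of 23 total residues).

A + B = {12, 14, 15, 16, 17, 18}


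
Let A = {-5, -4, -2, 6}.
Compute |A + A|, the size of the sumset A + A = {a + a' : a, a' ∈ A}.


A + A = {a + a' : a, a' ∈ A}; |A| = 4.
General bounds: 2|A| - 1 ≤ |A + A| ≤ |A|(|A|+1)/2, i.e. 7 ≤ |A + A| ≤ 10.
Lower bound 2|A|-1 is attained iff A is an arithmetic progression.
Enumerate sums a + a' for a ≤ a' (symmetric, so this suffices):
a = -5: -5+-5=-10, -5+-4=-9, -5+-2=-7, -5+6=1
a = -4: -4+-4=-8, -4+-2=-6, -4+6=2
a = -2: -2+-2=-4, -2+6=4
a = 6: 6+6=12
Distinct sums: {-10, -9, -8, -7, -6, -4, 1, 2, 4, 12}
|A + A| = 10

|A + A| = 10


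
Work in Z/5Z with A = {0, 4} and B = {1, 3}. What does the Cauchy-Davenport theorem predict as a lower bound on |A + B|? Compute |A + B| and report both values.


Cauchy-Davenport: |A + B| ≥ min(p, |A| + |B| - 1) for A, B nonempty in Z/pZ.
|A| = 2, |B| = 2, p = 5.
CD lower bound = min(5, 2 + 2 - 1) = min(5, 3) = 3.
Compute A + B mod 5 directly:
a = 0: 0+1=1, 0+3=3
a = 4: 4+1=0, 4+3=2
A + B = {0, 1, 2, 3}, so |A + B| = 4.
Verify: 4 ≥ 3? Yes ✓.

CD lower bound = 3, actual |A + B| = 4.


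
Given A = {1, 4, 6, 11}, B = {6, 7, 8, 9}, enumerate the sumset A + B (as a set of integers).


A + B = {a + b : a ∈ A, b ∈ B}.
Enumerate all |A|·|B| = 4·4 = 16 pairs (a, b) and collect distinct sums.
a = 1: 1+6=7, 1+7=8, 1+8=9, 1+9=10
a = 4: 4+6=10, 4+7=11, 4+8=12, 4+9=13
a = 6: 6+6=12, 6+7=13, 6+8=14, 6+9=15
a = 11: 11+6=17, 11+7=18, 11+8=19, 11+9=20
Collecting distinct sums: A + B = {7, 8, 9, 10, 11, 12, 13, 14, 15, 17, 18, 19, 20}
|A + B| = 13

A + B = {7, 8, 9, 10, 11, 12, 13, 14, 15, 17, 18, 19, 20}


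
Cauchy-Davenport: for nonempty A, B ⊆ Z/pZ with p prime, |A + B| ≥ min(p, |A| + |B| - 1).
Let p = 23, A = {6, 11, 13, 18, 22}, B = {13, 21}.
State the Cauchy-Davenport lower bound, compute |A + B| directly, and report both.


Cauchy-Davenport: |A + B| ≥ min(p, |A| + |B| - 1) for A, B nonempty in Z/pZ.
|A| = 5, |B| = 2, p = 23.
CD lower bound = min(23, 5 + 2 - 1) = min(23, 6) = 6.
Compute A + B mod 23 directly:
a = 6: 6+13=19, 6+21=4
a = 11: 11+13=1, 11+21=9
a = 13: 13+13=3, 13+21=11
a = 18: 18+13=8, 18+21=16
a = 22: 22+13=12, 22+21=20
A + B = {1, 3, 4, 8, 9, 11, 12, 16, 19, 20}, so |A + B| = 10.
Verify: 10 ≥ 6? Yes ✓.

CD lower bound = 6, actual |A + B| = 10.


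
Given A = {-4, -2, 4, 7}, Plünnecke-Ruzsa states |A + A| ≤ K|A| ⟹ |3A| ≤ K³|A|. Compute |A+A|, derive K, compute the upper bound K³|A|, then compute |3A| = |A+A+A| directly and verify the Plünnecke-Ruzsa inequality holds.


|A| = 4.
Step 1: Compute A + A by enumerating all 16 pairs.
A + A = {-8, -6, -4, 0, 2, 3, 5, 8, 11, 14}, so |A + A| = 10.
Step 2: Doubling constant K = |A + A|/|A| = 10/4 = 10/4 ≈ 2.5000.
Step 3: Plünnecke-Ruzsa gives |3A| ≤ K³·|A| = (2.5000)³ · 4 ≈ 62.5000.
Step 4: Compute 3A = A + A + A directly by enumerating all triples (a,b,c) ∈ A³; |3A| = 19.
Step 5: Check 19 ≤ 62.5000? Yes ✓.

K = 10/4, Plünnecke-Ruzsa bound K³|A| ≈ 62.5000, |3A| = 19, inequality holds.


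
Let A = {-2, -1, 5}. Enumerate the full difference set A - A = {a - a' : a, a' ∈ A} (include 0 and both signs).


A - A = {a - a' : a, a' ∈ A}.
Compute a - a' for each ordered pair (a, a'):
a = -2: -2--2=0, -2--1=-1, -2-5=-7
a = -1: -1--2=1, -1--1=0, -1-5=-6
a = 5: 5--2=7, 5--1=6, 5-5=0
Collecting distinct values (and noting 0 appears from a-a):
A - A = {-7, -6, -1, 0, 1, 6, 7}
|A - A| = 7

A - A = {-7, -6, -1, 0, 1, 6, 7}


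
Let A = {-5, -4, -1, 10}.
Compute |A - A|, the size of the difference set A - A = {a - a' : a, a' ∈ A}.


A - A = {a - a' : a, a' ∈ A}; |A| = 4.
Bounds: 2|A|-1 ≤ |A - A| ≤ |A|² - |A| + 1, i.e. 7 ≤ |A - A| ≤ 13.
Note: 0 ∈ A - A always (from a - a). The set is symmetric: if d ∈ A - A then -d ∈ A - A.
Enumerate nonzero differences d = a - a' with a > a' (then include -d):
Positive differences: {1, 3, 4, 11, 14, 15}
Full difference set: {0} ∪ (positive diffs) ∪ (negative diffs).
|A - A| = 1 + 2·6 = 13 (matches direct enumeration: 13).

|A - A| = 13


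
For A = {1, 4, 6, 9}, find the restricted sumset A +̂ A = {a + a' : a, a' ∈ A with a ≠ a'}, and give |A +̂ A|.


Restricted sumset: A +̂ A = {a + a' : a ∈ A, a' ∈ A, a ≠ a'}.
Equivalently, take A + A and drop any sum 2a that is achievable ONLY as a + a for a ∈ A (i.e. sums representable only with equal summands).
Enumerate pairs (a, a') with a < a' (symmetric, so each unordered pair gives one sum; this covers all a ≠ a'):
  1 + 4 = 5
  1 + 6 = 7
  1 + 9 = 10
  4 + 6 = 10
  4 + 9 = 13
  6 + 9 = 15
Collected distinct sums: {5, 7, 10, 13, 15}
|A +̂ A| = 5
(Reference bound: |A +̂ A| ≥ 2|A| - 3 for |A| ≥ 2, with |A| = 4 giving ≥ 5.)

|A +̂ A| = 5


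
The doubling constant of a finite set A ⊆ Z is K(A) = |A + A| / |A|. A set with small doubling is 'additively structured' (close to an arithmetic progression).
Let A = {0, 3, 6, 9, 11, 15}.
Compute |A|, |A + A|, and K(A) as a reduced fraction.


|A| = 6.
Compute A + A by enumerating all 36 pairs.
A + A = {0, 3, 6, 9, 11, 12, 14, 15, 17, 18, 20, 21, 22, 24, 26, 30}, so |A + A| = 16.
K = |A + A| / |A| = 16/6 = 8/3 ≈ 2.6667.
Reference: AP of size 6 gives K = 11/6 ≈ 1.8333; a fully generic set of size 6 gives K ≈ 3.5000.

|A| = 6, |A + A| = 16, K = 16/6 = 8/3.


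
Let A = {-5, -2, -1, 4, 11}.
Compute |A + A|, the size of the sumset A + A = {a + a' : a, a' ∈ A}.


A + A = {a + a' : a, a' ∈ A}; |A| = 5.
General bounds: 2|A| - 1 ≤ |A + A| ≤ |A|(|A|+1)/2, i.e. 9 ≤ |A + A| ≤ 15.
Lower bound 2|A|-1 is attained iff A is an arithmetic progression.
Enumerate sums a + a' for a ≤ a' (symmetric, so this suffices):
a = -5: -5+-5=-10, -5+-2=-7, -5+-1=-6, -5+4=-1, -5+11=6
a = -2: -2+-2=-4, -2+-1=-3, -2+4=2, -2+11=9
a = -1: -1+-1=-2, -1+4=3, -1+11=10
a = 4: 4+4=8, 4+11=15
a = 11: 11+11=22
Distinct sums: {-10, -7, -6, -4, -3, -2, -1, 2, 3, 6, 8, 9, 10, 15, 22}
|A + A| = 15

|A + A| = 15


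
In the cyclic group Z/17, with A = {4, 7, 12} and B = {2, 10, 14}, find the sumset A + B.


Work in Z/17Z: reduce every sum a + b modulo 17.
Enumerate all 9 pairs:
a = 4: 4+2=6, 4+10=14, 4+14=1
a = 7: 7+2=9, 7+10=0, 7+14=4
a = 12: 12+2=14, 12+10=5, 12+14=9
Distinct residues collected: {0, 1, 4, 5, 6, 9, 14}
|A + B| = 7 (out of 17 total residues).

A + B = {0, 1, 4, 5, 6, 9, 14}


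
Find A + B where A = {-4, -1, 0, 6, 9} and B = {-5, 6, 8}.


A + B = {a + b : a ∈ A, b ∈ B}.
Enumerate all |A|·|B| = 5·3 = 15 pairs (a, b) and collect distinct sums.
a = -4: -4+-5=-9, -4+6=2, -4+8=4
a = -1: -1+-5=-6, -1+6=5, -1+8=7
a = 0: 0+-5=-5, 0+6=6, 0+8=8
a = 6: 6+-5=1, 6+6=12, 6+8=14
a = 9: 9+-5=4, 9+6=15, 9+8=17
Collecting distinct sums: A + B = {-9, -6, -5, 1, 2, 4, 5, 6, 7, 8, 12, 14, 15, 17}
|A + B| = 14

A + B = {-9, -6, -5, 1, 2, 4, 5, 6, 7, 8, 12, 14, 15, 17}


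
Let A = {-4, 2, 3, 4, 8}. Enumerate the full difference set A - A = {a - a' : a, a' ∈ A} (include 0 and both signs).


A - A = {a - a' : a, a' ∈ A}.
Compute a - a' for each ordered pair (a, a'):
a = -4: -4--4=0, -4-2=-6, -4-3=-7, -4-4=-8, -4-8=-12
a = 2: 2--4=6, 2-2=0, 2-3=-1, 2-4=-2, 2-8=-6
a = 3: 3--4=7, 3-2=1, 3-3=0, 3-4=-1, 3-8=-5
a = 4: 4--4=8, 4-2=2, 4-3=1, 4-4=0, 4-8=-4
a = 8: 8--4=12, 8-2=6, 8-3=5, 8-4=4, 8-8=0
Collecting distinct values (and noting 0 appears from a-a):
A - A = {-12, -8, -7, -6, -5, -4, -2, -1, 0, 1, 2, 4, 5, 6, 7, 8, 12}
|A - A| = 17

A - A = {-12, -8, -7, -6, -5, -4, -2, -1, 0, 1, 2, 4, 5, 6, 7, 8, 12}


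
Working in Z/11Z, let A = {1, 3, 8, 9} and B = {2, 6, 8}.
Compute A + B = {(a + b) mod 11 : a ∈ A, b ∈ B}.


Work in Z/11Z: reduce every sum a + b modulo 11.
Enumerate all 12 pairs:
a = 1: 1+2=3, 1+6=7, 1+8=9
a = 3: 3+2=5, 3+6=9, 3+8=0
a = 8: 8+2=10, 8+6=3, 8+8=5
a = 9: 9+2=0, 9+6=4, 9+8=6
Distinct residues collected: {0, 3, 4, 5, 6, 7, 9, 10}
|A + B| = 8 (out of 11 total residues).

A + B = {0, 3, 4, 5, 6, 7, 9, 10}


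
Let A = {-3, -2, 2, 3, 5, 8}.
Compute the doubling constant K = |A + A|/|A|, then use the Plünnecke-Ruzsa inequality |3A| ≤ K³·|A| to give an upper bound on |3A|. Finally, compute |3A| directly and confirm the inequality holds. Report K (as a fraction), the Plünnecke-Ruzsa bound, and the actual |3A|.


|A| = 6.
Step 1: Compute A + A by enumerating all 36 pairs.
A + A = {-6, -5, -4, -1, 0, 1, 2, 3, 4, 5, 6, 7, 8, 10, 11, 13, 16}, so |A + A| = 17.
Step 2: Doubling constant K = |A + A|/|A| = 17/6 = 17/6 ≈ 2.8333.
Step 3: Plünnecke-Ruzsa gives |3A| ≤ K³·|A| = (2.8333)³ · 6 ≈ 136.4722.
Step 4: Compute 3A = A + A + A directly by enumerating all triples (a,b,c) ∈ A³; |3A| = 29.
Step 5: Check 29 ≤ 136.4722? Yes ✓.

K = 17/6, Plünnecke-Ruzsa bound K³|A| ≈ 136.4722, |3A| = 29, inequality holds.


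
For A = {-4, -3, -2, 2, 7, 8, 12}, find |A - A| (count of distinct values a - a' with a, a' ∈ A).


A - A = {a - a' : a, a' ∈ A}; |A| = 7.
Bounds: 2|A|-1 ≤ |A - A| ≤ |A|² - |A| + 1, i.e. 13 ≤ |A - A| ≤ 43.
Note: 0 ∈ A - A always (from a - a). The set is symmetric: if d ∈ A - A then -d ∈ A - A.
Enumerate nonzero differences d = a - a' with a > a' (then include -d):
Positive differences: {1, 2, 4, 5, 6, 9, 10, 11, 12, 14, 15, 16}
Full difference set: {0} ∪ (positive diffs) ∪ (negative diffs).
|A - A| = 1 + 2·12 = 25 (matches direct enumeration: 25).

|A - A| = 25


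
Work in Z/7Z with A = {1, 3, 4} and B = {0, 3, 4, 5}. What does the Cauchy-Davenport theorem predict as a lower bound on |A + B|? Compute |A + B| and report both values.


Cauchy-Davenport: |A + B| ≥ min(p, |A| + |B| - 1) for A, B nonempty in Z/pZ.
|A| = 3, |B| = 4, p = 7.
CD lower bound = min(7, 3 + 4 - 1) = min(7, 6) = 6.
Compute A + B mod 7 directly:
a = 1: 1+0=1, 1+3=4, 1+4=5, 1+5=6
a = 3: 3+0=3, 3+3=6, 3+4=0, 3+5=1
a = 4: 4+0=4, 4+3=0, 4+4=1, 4+5=2
A + B = {0, 1, 2, 3, 4, 5, 6}, so |A + B| = 7.
Verify: 7 ≥ 6? Yes ✓.

CD lower bound = 6, actual |A + B| = 7.


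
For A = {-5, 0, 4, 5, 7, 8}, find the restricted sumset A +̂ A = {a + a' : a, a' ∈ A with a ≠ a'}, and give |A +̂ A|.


Restricted sumset: A +̂ A = {a + a' : a ∈ A, a' ∈ A, a ≠ a'}.
Equivalently, take A + A and drop any sum 2a that is achievable ONLY as a + a for a ∈ A (i.e. sums representable only with equal summands).
Enumerate pairs (a, a') with a < a' (symmetric, so each unordered pair gives one sum; this covers all a ≠ a'):
  -5 + 0 = -5
  -5 + 4 = -1
  -5 + 5 = 0
  -5 + 7 = 2
  -5 + 8 = 3
  0 + 4 = 4
  0 + 5 = 5
  0 + 7 = 7
  0 + 8 = 8
  4 + 5 = 9
  4 + 7 = 11
  4 + 8 = 12
  5 + 7 = 12
  5 + 8 = 13
  7 + 8 = 15
Collected distinct sums: {-5, -1, 0, 2, 3, 4, 5, 7, 8, 9, 11, 12, 13, 15}
|A +̂ A| = 14
(Reference bound: |A +̂ A| ≥ 2|A| - 3 for |A| ≥ 2, with |A| = 6 giving ≥ 9.)

|A +̂ A| = 14


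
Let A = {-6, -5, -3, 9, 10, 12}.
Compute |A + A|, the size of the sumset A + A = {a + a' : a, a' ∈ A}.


A + A = {a + a' : a, a' ∈ A}; |A| = 6.
General bounds: 2|A| - 1 ≤ |A + A| ≤ |A|(|A|+1)/2, i.e. 11 ≤ |A + A| ≤ 21.
Lower bound 2|A|-1 is attained iff A is an arithmetic progression.
Enumerate sums a + a' for a ≤ a' (symmetric, so this suffices):
a = -6: -6+-6=-12, -6+-5=-11, -6+-3=-9, -6+9=3, -6+10=4, -6+12=6
a = -5: -5+-5=-10, -5+-3=-8, -5+9=4, -5+10=5, -5+12=7
a = -3: -3+-3=-6, -3+9=6, -3+10=7, -3+12=9
a = 9: 9+9=18, 9+10=19, 9+12=21
a = 10: 10+10=20, 10+12=22
a = 12: 12+12=24
Distinct sums: {-12, -11, -10, -9, -8, -6, 3, 4, 5, 6, 7, 9, 18, 19, 20, 21, 22, 24}
|A + A| = 18

|A + A| = 18


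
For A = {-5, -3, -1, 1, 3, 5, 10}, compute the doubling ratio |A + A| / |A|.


|A| = 7.
Compute A + A by enumerating all 49 pairs.
A + A = {-10, -8, -6, -4, -2, 0, 2, 4, 5, 6, 7, 8, 9, 10, 11, 13, 15, 20}, so |A + A| = 18.
K = |A + A| / |A| = 18/7 (already in lowest terms) ≈ 2.5714.
Reference: AP of size 7 gives K = 13/7 ≈ 1.8571; a fully generic set of size 7 gives K ≈ 4.0000.

|A| = 7, |A + A| = 18, K = 18/7.


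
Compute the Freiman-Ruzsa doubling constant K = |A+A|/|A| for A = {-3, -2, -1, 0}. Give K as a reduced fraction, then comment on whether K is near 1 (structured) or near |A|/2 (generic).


|A| = 4.
Compute A + A by enumerating all 16 pairs.
A + A = {-6, -5, -4, -3, -2, -1, 0}, so |A + A| = 7.
K = |A + A| / |A| = 7/4 (already in lowest terms) ≈ 1.7500.
Reference: AP of size 4 gives K = 7/4 ≈ 1.7500; a fully generic set of size 4 gives K ≈ 2.5000.

|A| = 4, |A + A| = 7, K = 7/4.


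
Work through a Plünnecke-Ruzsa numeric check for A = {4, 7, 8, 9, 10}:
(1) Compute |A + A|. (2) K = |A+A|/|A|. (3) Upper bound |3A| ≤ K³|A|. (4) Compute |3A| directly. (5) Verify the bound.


|A| = 5.
Step 1: Compute A + A by enumerating all 25 pairs.
A + A = {8, 11, 12, 13, 14, 15, 16, 17, 18, 19, 20}, so |A + A| = 11.
Step 2: Doubling constant K = |A + A|/|A| = 11/5 = 11/5 ≈ 2.2000.
Step 3: Plünnecke-Ruzsa gives |3A| ≤ K³·|A| = (2.2000)³ · 5 ≈ 53.2400.
Step 4: Compute 3A = A + A + A directly by enumerating all triples (a,b,c) ∈ A³; |3A| = 17.
Step 5: Check 17 ≤ 53.2400? Yes ✓.

K = 11/5, Plünnecke-Ruzsa bound K³|A| ≈ 53.2400, |3A| = 17, inequality holds.


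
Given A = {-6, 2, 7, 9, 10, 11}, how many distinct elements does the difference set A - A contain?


A - A = {a - a' : a, a' ∈ A}; |A| = 6.
Bounds: 2|A|-1 ≤ |A - A| ≤ |A|² - |A| + 1, i.e. 11 ≤ |A - A| ≤ 31.
Note: 0 ∈ A - A always (from a - a). The set is symmetric: if d ∈ A - A then -d ∈ A - A.
Enumerate nonzero differences d = a - a' with a > a' (then include -d):
Positive differences: {1, 2, 3, 4, 5, 7, 8, 9, 13, 15, 16, 17}
Full difference set: {0} ∪ (positive diffs) ∪ (negative diffs).
|A - A| = 1 + 2·12 = 25 (matches direct enumeration: 25).

|A - A| = 25


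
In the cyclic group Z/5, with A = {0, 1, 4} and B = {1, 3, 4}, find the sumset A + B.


Work in Z/5Z: reduce every sum a + b modulo 5.
Enumerate all 9 pairs:
a = 0: 0+1=1, 0+3=3, 0+4=4
a = 1: 1+1=2, 1+3=4, 1+4=0
a = 4: 4+1=0, 4+3=2, 4+4=3
Distinct residues collected: {0, 1, 2, 3, 4}
|A + B| = 5 (out of 5 total residues).

A + B = {0, 1, 2, 3, 4}


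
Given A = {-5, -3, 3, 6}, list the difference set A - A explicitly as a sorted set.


A - A = {a - a' : a, a' ∈ A}.
Compute a - a' for each ordered pair (a, a'):
a = -5: -5--5=0, -5--3=-2, -5-3=-8, -5-6=-11
a = -3: -3--5=2, -3--3=0, -3-3=-6, -3-6=-9
a = 3: 3--5=8, 3--3=6, 3-3=0, 3-6=-3
a = 6: 6--5=11, 6--3=9, 6-3=3, 6-6=0
Collecting distinct values (and noting 0 appears from a-a):
A - A = {-11, -9, -8, -6, -3, -2, 0, 2, 3, 6, 8, 9, 11}
|A - A| = 13

A - A = {-11, -9, -8, -6, -3, -2, 0, 2, 3, 6, 8, 9, 11}


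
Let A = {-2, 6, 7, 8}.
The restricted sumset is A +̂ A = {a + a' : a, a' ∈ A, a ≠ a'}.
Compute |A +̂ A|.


Restricted sumset: A +̂ A = {a + a' : a ∈ A, a' ∈ A, a ≠ a'}.
Equivalently, take A + A and drop any sum 2a that is achievable ONLY as a + a for a ∈ A (i.e. sums representable only with equal summands).
Enumerate pairs (a, a') with a < a' (symmetric, so each unordered pair gives one sum; this covers all a ≠ a'):
  -2 + 6 = 4
  -2 + 7 = 5
  -2 + 8 = 6
  6 + 7 = 13
  6 + 8 = 14
  7 + 8 = 15
Collected distinct sums: {4, 5, 6, 13, 14, 15}
|A +̂ A| = 6
(Reference bound: |A +̂ A| ≥ 2|A| - 3 for |A| ≥ 2, with |A| = 4 giving ≥ 5.)

|A +̂ A| = 6


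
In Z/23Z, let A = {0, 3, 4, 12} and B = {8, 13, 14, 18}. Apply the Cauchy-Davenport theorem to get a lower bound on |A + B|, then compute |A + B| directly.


Cauchy-Davenport: |A + B| ≥ min(p, |A| + |B| - 1) for A, B nonempty in Z/pZ.
|A| = 4, |B| = 4, p = 23.
CD lower bound = min(23, 4 + 4 - 1) = min(23, 7) = 7.
Compute A + B mod 23 directly:
a = 0: 0+8=8, 0+13=13, 0+14=14, 0+18=18
a = 3: 3+8=11, 3+13=16, 3+14=17, 3+18=21
a = 4: 4+8=12, 4+13=17, 4+14=18, 4+18=22
a = 12: 12+8=20, 12+13=2, 12+14=3, 12+18=7
A + B = {2, 3, 7, 8, 11, 12, 13, 14, 16, 17, 18, 20, 21, 22}, so |A + B| = 14.
Verify: 14 ≥ 7? Yes ✓.

CD lower bound = 7, actual |A + B| = 14.


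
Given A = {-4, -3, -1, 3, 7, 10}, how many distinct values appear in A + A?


A + A = {a + a' : a, a' ∈ A}; |A| = 6.
General bounds: 2|A| - 1 ≤ |A + A| ≤ |A|(|A|+1)/2, i.e. 11 ≤ |A + A| ≤ 21.
Lower bound 2|A|-1 is attained iff A is an arithmetic progression.
Enumerate sums a + a' for a ≤ a' (symmetric, so this suffices):
a = -4: -4+-4=-8, -4+-3=-7, -4+-1=-5, -4+3=-1, -4+7=3, -4+10=6
a = -3: -3+-3=-6, -3+-1=-4, -3+3=0, -3+7=4, -3+10=7
a = -1: -1+-1=-2, -1+3=2, -1+7=6, -1+10=9
a = 3: 3+3=6, 3+7=10, 3+10=13
a = 7: 7+7=14, 7+10=17
a = 10: 10+10=20
Distinct sums: {-8, -7, -6, -5, -4, -2, -1, 0, 2, 3, 4, 6, 7, 9, 10, 13, 14, 17, 20}
|A + A| = 19

|A + A| = 19


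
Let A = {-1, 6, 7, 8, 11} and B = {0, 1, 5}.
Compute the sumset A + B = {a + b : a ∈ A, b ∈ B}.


A + B = {a + b : a ∈ A, b ∈ B}.
Enumerate all |A|·|B| = 5·3 = 15 pairs (a, b) and collect distinct sums.
a = -1: -1+0=-1, -1+1=0, -1+5=4
a = 6: 6+0=6, 6+1=7, 6+5=11
a = 7: 7+0=7, 7+1=8, 7+5=12
a = 8: 8+0=8, 8+1=9, 8+5=13
a = 11: 11+0=11, 11+1=12, 11+5=16
Collecting distinct sums: A + B = {-1, 0, 4, 6, 7, 8, 9, 11, 12, 13, 16}
|A + B| = 11

A + B = {-1, 0, 4, 6, 7, 8, 9, 11, 12, 13, 16}


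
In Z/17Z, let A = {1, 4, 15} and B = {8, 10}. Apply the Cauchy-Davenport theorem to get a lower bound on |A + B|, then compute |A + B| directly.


Cauchy-Davenport: |A + B| ≥ min(p, |A| + |B| - 1) for A, B nonempty in Z/pZ.
|A| = 3, |B| = 2, p = 17.
CD lower bound = min(17, 3 + 2 - 1) = min(17, 4) = 4.
Compute A + B mod 17 directly:
a = 1: 1+8=9, 1+10=11
a = 4: 4+8=12, 4+10=14
a = 15: 15+8=6, 15+10=8
A + B = {6, 8, 9, 11, 12, 14}, so |A + B| = 6.
Verify: 6 ≥ 4? Yes ✓.

CD lower bound = 4, actual |A + B| = 6.


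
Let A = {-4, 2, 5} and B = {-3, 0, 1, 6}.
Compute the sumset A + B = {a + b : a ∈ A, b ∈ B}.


A + B = {a + b : a ∈ A, b ∈ B}.
Enumerate all |A|·|B| = 3·4 = 12 pairs (a, b) and collect distinct sums.
a = -4: -4+-3=-7, -4+0=-4, -4+1=-3, -4+6=2
a = 2: 2+-3=-1, 2+0=2, 2+1=3, 2+6=8
a = 5: 5+-3=2, 5+0=5, 5+1=6, 5+6=11
Collecting distinct sums: A + B = {-7, -4, -3, -1, 2, 3, 5, 6, 8, 11}
|A + B| = 10

A + B = {-7, -4, -3, -1, 2, 3, 5, 6, 8, 11}


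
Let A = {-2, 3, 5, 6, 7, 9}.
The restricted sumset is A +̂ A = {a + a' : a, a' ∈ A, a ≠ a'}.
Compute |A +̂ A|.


Restricted sumset: A +̂ A = {a + a' : a ∈ A, a' ∈ A, a ≠ a'}.
Equivalently, take A + A and drop any sum 2a that is achievable ONLY as a + a for a ∈ A (i.e. sums representable only with equal summands).
Enumerate pairs (a, a') with a < a' (symmetric, so each unordered pair gives one sum; this covers all a ≠ a'):
  -2 + 3 = 1
  -2 + 5 = 3
  -2 + 6 = 4
  -2 + 7 = 5
  -2 + 9 = 7
  3 + 5 = 8
  3 + 6 = 9
  3 + 7 = 10
  3 + 9 = 12
  5 + 6 = 11
  5 + 7 = 12
  5 + 9 = 14
  6 + 7 = 13
  6 + 9 = 15
  7 + 9 = 16
Collected distinct sums: {1, 3, 4, 5, 7, 8, 9, 10, 11, 12, 13, 14, 15, 16}
|A +̂ A| = 14
(Reference bound: |A +̂ A| ≥ 2|A| - 3 for |A| ≥ 2, with |A| = 6 giving ≥ 9.)

|A +̂ A| = 14


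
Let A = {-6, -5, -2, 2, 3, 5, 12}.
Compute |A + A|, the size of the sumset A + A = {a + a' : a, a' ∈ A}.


A + A = {a + a' : a, a' ∈ A}; |A| = 7.
General bounds: 2|A| - 1 ≤ |A + A| ≤ |A|(|A|+1)/2, i.e. 13 ≤ |A + A| ≤ 28.
Lower bound 2|A|-1 is attained iff A is an arithmetic progression.
Enumerate sums a + a' for a ≤ a' (symmetric, so this suffices):
a = -6: -6+-6=-12, -6+-5=-11, -6+-2=-8, -6+2=-4, -6+3=-3, -6+5=-1, -6+12=6
a = -5: -5+-5=-10, -5+-2=-7, -5+2=-3, -5+3=-2, -5+5=0, -5+12=7
a = -2: -2+-2=-4, -2+2=0, -2+3=1, -2+5=3, -2+12=10
a = 2: 2+2=4, 2+3=5, 2+5=7, 2+12=14
a = 3: 3+3=6, 3+5=8, 3+12=15
a = 5: 5+5=10, 5+12=17
a = 12: 12+12=24
Distinct sums: {-12, -11, -10, -8, -7, -4, -3, -2, -1, 0, 1, 3, 4, 5, 6, 7, 8, 10, 14, 15, 17, 24}
|A + A| = 22

|A + A| = 22


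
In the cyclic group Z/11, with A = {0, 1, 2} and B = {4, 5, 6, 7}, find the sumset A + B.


Work in Z/11Z: reduce every sum a + b modulo 11.
Enumerate all 12 pairs:
a = 0: 0+4=4, 0+5=5, 0+6=6, 0+7=7
a = 1: 1+4=5, 1+5=6, 1+6=7, 1+7=8
a = 2: 2+4=6, 2+5=7, 2+6=8, 2+7=9
Distinct residues collected: {4, 5, 6, 7, 8, 9}
|A + B| = 6 (out of 11 total residues).

A + B = {4, 5, 6, 7, 8, 9}


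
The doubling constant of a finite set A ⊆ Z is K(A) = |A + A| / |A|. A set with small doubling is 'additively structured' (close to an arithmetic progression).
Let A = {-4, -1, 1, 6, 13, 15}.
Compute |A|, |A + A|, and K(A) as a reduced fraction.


|A| = 6.
Compute A + A by enumerating all 36 pairs.
A + A = {-8, -5, -3, -2, 0, 2, 5, 7, 9, 11, 12, 14, 16, 19, 21, 26, 28, 30}, so |A + A| = 18.
K = |A + A| / |A| = 18/6 = 3/1 ≈ 3.0000.
Reference: AP of size 6 gives K = 11/6 ≈ 1.8333; a fully generic set of size 6 gives K ≈ 3.5000.

|A| = 6, |A + A| = 18, K = 18/6 = 3/1.


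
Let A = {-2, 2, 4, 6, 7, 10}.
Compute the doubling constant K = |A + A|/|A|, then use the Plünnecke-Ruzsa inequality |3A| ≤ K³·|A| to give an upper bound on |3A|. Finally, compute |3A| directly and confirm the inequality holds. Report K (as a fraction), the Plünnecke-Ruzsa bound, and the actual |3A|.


|A| = 6.
Step 1: Compute A + A by enumerating all 36 pairs.
A + A = {-4, 0, 2, 4, 5, 6, 8, 9, 10, 11, 12, 13, 14, 16, 17, 20}, so |A + A| = 16.
Step 2: Doubling constant K = |A + A|/|A| = 16/6 = 16/6 ≈ 2.6667.
Step 3: Plünnecke-Ruzsa gives |3A| ≤ K³·|A| = (2.6667)³ · 6 ≈ 113.7778.
Step 4: Compute 3A = A + A + A directly by enumerating all triples (a,b,c) ∈ A³; |3A| = 28.
Step 5: Check 28 ≤ 113.7778? Yes ✓.

K = 16/6, Plünnecke-Ruzsa bound K³|A| ≈ 113.7778, |3A| = 28, inequality holds.


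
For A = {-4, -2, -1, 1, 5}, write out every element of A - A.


A - A = {a - a' : a, a' ∈ A}.
Compute a - a' for each ordered pair (a, a'):
a = -4: -4--4=0, -4--2=-2, -4--1=-3, -4-1=-5, -4-5=-9
a = -2: -2--4=2, -2--2=0, -2--1=-1, -2-1=-3, -2-5=-7
a = -1: -1--4=3, -1--2=1, -1--1=0, -1-1=-2, -1-5=-6
a = 1: 1--4=5, 1--2=3, 1--1=2, 1-1=0, 1-5=-4
a = 5: 5--4=9, 5--2=7, 5--1=6, 5-1=4, 5-5=0
Collecting distinct values (and noting 0 appears from a-a):
A - A = {-9, -7, -6, -5, -4, -3, -2, -1, 0, 1, 2, 3, 4, 5, 6, 7, 9}
|A - A| = 17

A - A = {-9, -7, -6, -5, -4, -3, -2, -1, 0, 1, 2, 3, 4, 5, 6, 7, 9}


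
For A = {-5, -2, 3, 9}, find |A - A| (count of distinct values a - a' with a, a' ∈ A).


A - A = {a - a' : a, a' ∈ A}; |A| = 4.
Bounds: 2|A|-1 ≤ |A - A| ≤ |A|² - |A| + 1, i.e. 7 ≤ |A - A| ≤ 13.
Note: 0 ∈ A - A always (from a - a). The set is symmetric: if d ∈ A - A then -d ∈ A - A.
Enumerate nonzero differences d = a - a' with a > a' (then include -d):
Positive differences: {3, 5, 6, 8, 11, 14}
Full difference set: {0} ∪ (positive diffs) ∪ (negative diffs).
|A - A| = 1 + 2·6 = 13 (matches direct enumeration: 13).

|A - A| = 13


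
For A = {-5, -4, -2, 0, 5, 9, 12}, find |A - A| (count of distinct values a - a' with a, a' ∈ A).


A - A = {a - a' : a, a' ∈ A}; |A| = 7.
Bounds: 2|A|-1 ≤ |A - A| ≤ |A|² - |A| + 1, i.e. 13 ≤ |A - A| ≤ 43.
Note: 0 ∈ A - A always (from a - a). The set is symmetric: if d ∈ A - A then -d ∈ A - A.
Enumerate nonzero differences d = a - a' with a > a' (then include -d):
Positive differences: {1, 2, 3, 4, 5, 7, 9, 10, 11, 12, 13, 14, 16, 17}
Full difference set: {0} ∪ (positive diffs) ∪ (negative diffs).
|A - A| = 1 + 2·14 = 29 (matches direct enumeration: 29).

|A - A| = 29


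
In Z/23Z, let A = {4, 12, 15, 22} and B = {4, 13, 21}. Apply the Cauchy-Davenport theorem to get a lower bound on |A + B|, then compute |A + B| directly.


Cauchy-Davenport: |A + B| ≥ min(p, |A| + |B| - 1) for A, B nonempty in Z/pZ.
|A| = 4, |B| = 3, p = 23.
CD lower bound = min(23, 4 + 3 - 1) = min(23, 6) = 6.
Compute A + B mod 23 directly:
a = 4: 4+4=8, 4+13=17, 4+21=2
a = 12: 12+4=16, 12+13=2, 12+21=10
a = 15: 15+4=19, 15+13=5, 15+21=13
a = 22: 22+4=3, 22+13=12, 22+21=20
A + B = {2, 3, 5, 8, 10, 12, 13, 16, 17, 19, 20}, so |A + B| = 11.
Verify: 11 ≥ 6? Yes ✓.

CD lower bound = 6, actual |A + B| = 11.


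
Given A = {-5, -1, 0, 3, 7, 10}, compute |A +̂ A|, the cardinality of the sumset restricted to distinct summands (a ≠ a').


Restricted sumset: A +̂ A = {a + a' : a ∈ A, a' ∈ A, a ≠ a'}.
Equivalently, take A + A and drop any sum 2a that is achievable ONLY as a + a for a ∈ A (i.e. sums representable only with equal summands).
Enumerate pairs (a, a') with a < a' (symmetric, so each unordered pair gives one sum; this covers all a ≠ a'):
  -5 + -1 = -6
  -5 + 0 = -5
  -5 + 3 = -2
  -5 + 7 = 2
  -5 + 10 = 5
  -1 + 0 = -1
  -1 + 3 = 2
  -1 + 7 = 6
  -1 + 10 = 9
  0 + 3 = 3
  0 + 7 = 7
  0 + 10 = 10
  3 + 7 = 10
  3 + 10 = 13
  7 + 10 = 17
Collected distinct sums: {-6, -5, -2, -1, 2, 3, 5, 6, 7, 9, 10, 13, 17}
|A +̂ A| = 13
(Reference bound: |A +̂ A| ≥ 2|A| - 3 for |A| ≥ 2, with |A| = 6 giving ≥ 9.)

|A +̂ A| = 13


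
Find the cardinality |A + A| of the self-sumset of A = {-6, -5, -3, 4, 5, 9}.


A + A = {a + a' : a, a' ∈ A}; |A| = 6.
General bounds: 2|A| - 1 ≤ |A + A| ≤ |A|(|A|+1)/2, i.e. 11 ≤ |A + A| ≤ 21.
Lower bound 2|A|-1 is attained iff A is an arithmetic progression.
Enumerate sums a + a' for a ≤ a' (symmetric, so this suffices):
a = -6: -6+-6=-12, -6+-5=-11, -6+-3=-9, -6+4=-2, -6+5=-1, -6+9=3
a = -5: -5+-5=-10, -5+-3=-8, -5+4=-1, -5+5=0, -5+9=4
a = -3: -3+-3=-6, -3+4=1, -3+5=2, -3+9=6
a = 4: 4+4=8, 4+5=9, 4+9=13
a = 5: 5+5=10, 5+9=14
a = 9: 9+9=18
Distinct sums: {-12, -11, -10, -9, -8, -6, -2, -1, 0, 1, 2, 3, 4, 6, 8, 9, 10, 13, 14, 18}
|A + A| = 20

|A + A| = 20


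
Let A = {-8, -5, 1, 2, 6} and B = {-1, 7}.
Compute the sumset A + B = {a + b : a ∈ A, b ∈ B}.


A + B = {a + b : a ∈ A, b ∈ B}.
Enumerate all |A|·|B| = 5·2 = 10 pairs (a, b) and collect distinct sums.
a = -8: -8+-1=-9, -8+7=-1
a = -5: -5+-1=-6, -5+7=2
a = 1: 1+-1=0, 1+7=8
a = 2: 2+-1=1, 2+7=9
a = 6: 6+-1=5, 6+7=13
Collecting distinct sums: A + B = {-9, -6, -1, 0, 1, 2, 5, 8, 9, 13}
|A + B| = 10

A + B = {-9, -6, -1, 0, 1, 2, 5, 8, 9, 13}


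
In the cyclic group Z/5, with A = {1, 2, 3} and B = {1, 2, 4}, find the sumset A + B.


Work in Z/5Z: reduce every sum a + b modulo 5.
Enumerate all 9 pairs:
a = 1: 1+1=2, 1+2=3, 1+4=0
a = 2: 2+1=3, 2+2=4, 2+4=1
a = 3: 3+1=4, 3+2=0, 3+4=2
Distinct residues collected: {0, 1, 2, 3, 4}
|A + B| = 5 (out of 5 total residues).

A + B = {0, 1, 2, 3, 4}


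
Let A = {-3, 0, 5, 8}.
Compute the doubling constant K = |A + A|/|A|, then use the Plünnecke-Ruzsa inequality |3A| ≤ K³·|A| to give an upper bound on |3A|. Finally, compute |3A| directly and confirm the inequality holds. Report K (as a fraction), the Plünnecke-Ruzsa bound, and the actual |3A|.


|A| = 4.
Step 1: Compute A + A by enumerating all 16 pairs.
A + A = {-6, -3, 0, 2, 5, 8, 10, 13, 16}, so |A + A| = 9.
Step 2: Doubling constant K = |A + A|/|A| = 9/4 = 9/4 ≈ 2.2500.
Step 3: Plünnecke-Ruzsa gives |3A| ≤ K³·|A| = (2.2500)³ · 4 ≈ 45.5625.
Step 4: Compute 3A = A + A + A directly by enumerating all triples (a,b,c) ∈ A³; |3A| = 16.
Step 5: Check 16 ≤ 45.5625? Yes ✓.

K = 9/4, Plünnecke-Ruzsa bound K³|A| ≈ 45.5625, |3A| = 16, inequality holds.


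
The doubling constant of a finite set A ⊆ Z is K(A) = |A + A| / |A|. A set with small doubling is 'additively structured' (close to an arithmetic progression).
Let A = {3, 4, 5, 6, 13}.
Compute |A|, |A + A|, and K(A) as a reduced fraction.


|A| = 5.
Compute A + A by enumerating all 25 pairs.
A + A = {6, 7, 8, 9, 10, 11, 12, 16, 17, 18, 19, 26}, so |A + A| = 12.
K = |A + A| / |A| = 12/5 (already in lowest terms) ≈ 2.4000.
Reference: AP of size 5 gives K = 9/5 ≈ 1.8000; a fully generic set of size 5 gives K ≈ 3.0000.

|A| = 5, |A + A| = 12, K = 12/5.


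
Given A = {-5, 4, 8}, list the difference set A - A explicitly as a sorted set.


A - A = {a - a' : a, a' ∈ A}.
Compute a - a' for each ordered pair (a, a'):
a = -5: -5--5=0, -5-4=-9, -5-8=-13
a = 4: 4--5=9, 4-4=0, 4-8=-4
a = 8: 8--5=13, 8-4=4, 8-8=0
Collecting distinct values (and noting 0 appears from a-a):
A - A = {-13, -9, -4, 0, 4, 9, 13}
|A - A| = 7

A - A = {-13, -9, -4, 0, 4, 9, 13}


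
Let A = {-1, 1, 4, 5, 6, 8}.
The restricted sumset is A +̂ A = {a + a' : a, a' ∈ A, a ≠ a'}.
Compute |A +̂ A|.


Restricted sumset: A +̂ A = {a + a' : a ∈ A, a' ∈ A, a ≠ a'}.
Equivalently, take A + A and drop any sum 2a that is achievable ONLY as a + a for a ∈ A (i.e. sums representable only with equal summands).
Enumerate pairs (a, a') with a < a' (symmetric, so each unordered pair gives one sum; this covers all a ≠ a'):
  -1 + 1 = 0
  -1 + 4 = 3
  -1 + 5 = 4
  -1 + 6 = 5
  -1 + 8 = 7
  1 + 4 = 5
  1 + 5 = 6
  1 + 6 = 7
  1 + 8 = 9
  4 + 5 = 9
  4 + 6 = 10
  4 + 8 = 12
  5 + 6 = 11
  5 + 8 = 13
  6 + 8 = 14
Collected distinct sums: {0, 3, 4, 5, 6, 7, 9, 10, 11, 12, 13, 14}
|A +̂ A| = 12
(Reference bound: |A +̂ A| ≥ 2|A| - 3 for |A| ≥ 2, with |A| = 6 giving ≥ 9.)

|A +̂ A| = 12


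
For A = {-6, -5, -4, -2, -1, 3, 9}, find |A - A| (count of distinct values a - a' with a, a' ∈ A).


A - A = {a - a' : a, a' ∈ A}; |A| = 7.
Bounds: 2|A|-1 ≤ |A - A| ≤ |A|² - |A| + 1, i.e. 13 ≤ |A - A| ≤ 43.
Note: 0 ∈ A - A always (from a - a). The set is symmetric: if d ∈ A - A then -d ∈ A - A.
Enumerate nonzero differences d = a - a' with a > a' (then include -d):
Positive differences: {1, 2, 3, 4, 5, 6, 7, 8, 9, 10, 11, 13, 14, 15}
Full difference set: {0} ∪ (positive diffs) ∪ (negative diffs).
|A - A| = 1 + 2·14 = 29 (matches direct enumeration: 29).

|A - A| = 29


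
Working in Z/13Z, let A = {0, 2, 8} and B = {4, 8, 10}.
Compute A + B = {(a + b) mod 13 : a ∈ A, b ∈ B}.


Work in Z/13Z: reduce every sum a + b modulo 13.
Enumerate all 9 pairs:
a = 0: 0+4=4, 0+8=8, 0+10=10
a = 2: 2+4=6, 2+8=10, 2+10=12
a = 8: 8+4=12, 8+8=3, 8+10=5
Distinct residues collected: {3, 4, 5, 6, 8, 10, 12}
|A + B| = 7 (out of 13 total residues).

A + B = {3, 4, 5, 6, 8, 10, 12}


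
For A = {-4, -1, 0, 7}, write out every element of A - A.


A - A = {a - a' : a, a' ∈ A}.
Compute a - a' for each ordered pair (a, a'):
a = -4: -4--4=0, -4--1=-3, -4-0=-4, -4-7=-11
a = -1: -1--4=3, -1--1=0, -1-0=-1, -1-7=-8
a = 0: 0--4=4, 0--1=1, 0-0=0, 0-7=-7
a = 7: 7--4=11, 7--1=8, 7-0=7, 7-7=0
Collecting distinct values (and noting 0 appears from a-a):
A - A = {-11, -8, -7, -4, -3, -1, 0, 1, 3, 4, 7, 8, 11}
|A - A| = 13

A - A = {-11, -8, -7, -4, -3, -1, 0, 1, 3, 4, 7, 8, 11}


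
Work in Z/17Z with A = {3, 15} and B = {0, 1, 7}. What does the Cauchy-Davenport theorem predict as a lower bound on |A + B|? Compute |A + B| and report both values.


Cauchy-Davenport: |A + B| ≥ min(p, |A| + |B| - 1) for A, B nonempty in Z/pZ.
|A| = 2, |B| = 3, p = 17.
CD lower bound = min(17, 2 + 3 - 1) = min(17, 4) = 4.
Compute A + B mod 17 directly:
a = 3: 3+0=3, 3+1=4, 3+7=10
a = 15: 15+0=15, 15+1=16, 15+7=5
A + B = {3, 4, 5, 10, 15, 16}, so |A + B| = 6.
Verify: 6 ≥ 4? Yes ✓.

CD lower bound = 4, actual |A + B| = 6.


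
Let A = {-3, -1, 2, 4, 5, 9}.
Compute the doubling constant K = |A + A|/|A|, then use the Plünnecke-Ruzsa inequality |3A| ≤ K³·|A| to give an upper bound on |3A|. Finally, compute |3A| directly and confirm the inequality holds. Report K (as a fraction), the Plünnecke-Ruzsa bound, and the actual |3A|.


|A| = 6.
Step 1: Compute A + A by enumerating all 36 pairs.
A + A = {-6, -4, -2, -1, 1, 2, 3, 4, 6, 7, 8, 9, 10, 11, 13, 14, 18}, so |A + A| = 17.
Step 2: Doubling constant K = |A + A|/|A| = 17/6 = 17/6 ≈ 2.8333.
Step 3: Plünnecke-Ruzsa gives |3A| ≤ K³·|A| = (2.8333)³ · 6 ≈ 136.4722.
Step 4: Compute 3A = A + A + A directly by enumerating all triples (a,b,c) ∈ A³; |3A| = 31.
Step 5: Check 31 ≤ 136.4722? Yes ✓.

K = 17/6, Plünnecke-Ruzsa bound K³|A| ≈ 136.4722, |3A| = 31, inequality holds.


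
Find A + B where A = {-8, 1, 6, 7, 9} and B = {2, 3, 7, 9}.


A + B = {a + b : a ∈ A, b ∈ B}.
Enumerate all |A|·|B| = 5·4 = 20 pairs (a, b) and collect distinct sums.
a = -8: -8+2=-6, -8+3=-5, -8+7=-1, -8+9=1
a = 1: 1+2=3, 1+3=4, 1+7=8, 1+9=10
a = 6: 6+2=8, 6+3=9, 6+7=13, 6+9=15
a = 7: 7+2=9, 7+3=10, 7+7=14, 7+9=16
a = 9: 9+2=11, 9+3=12, 9+7=16, 9+9=18
Collecting distinct sums: A + B = {-6, -5, -1, 1, 3, 4, 8, 9, 10, 11, 12, 13, 14, 15, 16, 18}
|A + B| = 16

A + B = {-6, -5, -1, 1, 3, 4, 8, 9, 10, 11, 12, 13, 14, 15, 16, 18}


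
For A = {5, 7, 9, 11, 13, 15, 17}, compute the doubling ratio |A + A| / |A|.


|A| = 7.
Compute A + A by enumerating all 49 pairs.
A + A = {10, 12, 14, 16, 18, 20, 22, 24, 26, 28, 30, 32, 34}, so |A + A| = 13.
K = |A + A| / |A| = 13/7 (already in lowest terms) ≈ 1.8571.
Reference: AP of size 7 gives K = 13/7 ≈ 1.8571; a fully generic set of size 7 gives K ≈ 4.0000.

|A| = 7, |A + A| = 13, K = 13/7.


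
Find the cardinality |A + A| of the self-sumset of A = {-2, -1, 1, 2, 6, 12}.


A + A = {a + a' : a, a' ∈ A}; |A| = 6.
General bounds: 2|A| - 1 ≤ |A + A| ≤ |A|(|A|+1)/2, i.e. 11 ≤ |A + A| ≤ 21.
Lower bound 2|A|-1 is attained iff A is an arithmetic progression.
Enumerate sums a + a' for a ≤ a' (symmetric, so this suffices):
a = -2: -2+-2=-4, -2+-1=-3, -2+1=-1, -2+2=0, -2+6=4, -2+12=10
a = -1: -1+-1=-2, -1+1=0, -1+2=1, -1+6=5, -1+12=11
a = 1: 1+1=2, 1+2=3, 1+6=7, 1+12=13
a = 2: 2+2=4, 2+6=8, 2+12=14
a = 6: 6+6=12, 6+12=18
a = 12: 12+12=24
Distinct sums: {-4, -3, -2, -1, 0, 1, 2, 3, 4, 5, 7, 8, 10, 11, 12, 13, 14, 18, 24}
|A + A| = 19

|A + A| = 19


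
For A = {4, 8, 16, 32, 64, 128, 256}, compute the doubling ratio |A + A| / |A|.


|A| = 7.
Compute A + A by enumerating all 49 pairs.
A + A = {8, 12, 16, 20, 24, 32, 36, 40, 48, 64, 68, 72, 80, 96, 128, 132, 136, 144, 160, 192, 256, 260, 264, 272, 288, 320, 384, 512}, so |A + A| = 28.
K = |A + A| / |A| = 28/7 = 4/1 ≈ 4.0000.
Reference: AP of size 7 gives K = 13/7 ≈ 1.8571; a fully generic set of size 7 gives K ≈ 4.0000.

|A| = 7, |A + A| = 28, K = 28/7 = 4/1.
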